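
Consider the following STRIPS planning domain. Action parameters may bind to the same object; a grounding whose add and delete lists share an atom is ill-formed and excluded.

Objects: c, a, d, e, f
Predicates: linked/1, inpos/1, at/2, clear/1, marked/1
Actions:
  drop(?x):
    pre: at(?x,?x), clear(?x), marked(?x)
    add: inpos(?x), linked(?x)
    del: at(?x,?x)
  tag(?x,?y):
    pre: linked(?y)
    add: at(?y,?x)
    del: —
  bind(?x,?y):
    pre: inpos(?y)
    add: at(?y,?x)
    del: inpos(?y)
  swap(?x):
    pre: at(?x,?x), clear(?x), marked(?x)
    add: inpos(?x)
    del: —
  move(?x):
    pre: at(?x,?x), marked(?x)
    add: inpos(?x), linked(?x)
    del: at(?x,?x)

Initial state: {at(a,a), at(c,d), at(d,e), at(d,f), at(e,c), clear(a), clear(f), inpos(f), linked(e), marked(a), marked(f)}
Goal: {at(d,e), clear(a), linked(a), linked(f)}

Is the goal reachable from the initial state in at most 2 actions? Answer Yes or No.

No

1. drop(a)  →  {at(c,d), at(d,e), at(d,f), at(e,c), clear(a), clear(f), inpos(a), inpos(f), linked(a), linked(e), marked(a), marked(f)}
2. bind(f,f)  →  {at(c,d), at(d,e), at(d,f), at(e,c), at(f,f), clear(a), clear(f), inpos(a), linked(a), linked(e), marked(a), marked(f)}
3. drop(f)  →  {at(c,d), at(d,e), at(d,f), at(e,c), clear(a), clear(f), inpos(a), inpos(f), linked(a), linked(e), linked(f), marked(a), marked(f)}
optimal plan length = 3; 3 > 2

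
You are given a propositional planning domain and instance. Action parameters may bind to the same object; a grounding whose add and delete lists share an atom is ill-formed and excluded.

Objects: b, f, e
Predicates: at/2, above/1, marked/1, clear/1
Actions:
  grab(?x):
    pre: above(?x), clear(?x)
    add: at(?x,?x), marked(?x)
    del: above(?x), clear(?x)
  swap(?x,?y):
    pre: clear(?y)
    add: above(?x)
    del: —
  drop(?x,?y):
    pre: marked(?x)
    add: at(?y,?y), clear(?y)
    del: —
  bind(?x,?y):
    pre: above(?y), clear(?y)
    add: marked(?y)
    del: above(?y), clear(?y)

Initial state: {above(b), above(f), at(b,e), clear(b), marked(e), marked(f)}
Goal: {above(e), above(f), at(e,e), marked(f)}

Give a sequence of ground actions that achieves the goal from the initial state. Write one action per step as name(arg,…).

swap(e,b); drop(f,e)

1. swap(e,b)  →  {above(b), above(e), above(f), at(b,e), clear(b), marked(e), marked(f)}
2. drop(f,e)  →  {above(b), above(e), above(f), at(b,e), at(e,e), clear(b), clear(e), marked(e), marked(f)}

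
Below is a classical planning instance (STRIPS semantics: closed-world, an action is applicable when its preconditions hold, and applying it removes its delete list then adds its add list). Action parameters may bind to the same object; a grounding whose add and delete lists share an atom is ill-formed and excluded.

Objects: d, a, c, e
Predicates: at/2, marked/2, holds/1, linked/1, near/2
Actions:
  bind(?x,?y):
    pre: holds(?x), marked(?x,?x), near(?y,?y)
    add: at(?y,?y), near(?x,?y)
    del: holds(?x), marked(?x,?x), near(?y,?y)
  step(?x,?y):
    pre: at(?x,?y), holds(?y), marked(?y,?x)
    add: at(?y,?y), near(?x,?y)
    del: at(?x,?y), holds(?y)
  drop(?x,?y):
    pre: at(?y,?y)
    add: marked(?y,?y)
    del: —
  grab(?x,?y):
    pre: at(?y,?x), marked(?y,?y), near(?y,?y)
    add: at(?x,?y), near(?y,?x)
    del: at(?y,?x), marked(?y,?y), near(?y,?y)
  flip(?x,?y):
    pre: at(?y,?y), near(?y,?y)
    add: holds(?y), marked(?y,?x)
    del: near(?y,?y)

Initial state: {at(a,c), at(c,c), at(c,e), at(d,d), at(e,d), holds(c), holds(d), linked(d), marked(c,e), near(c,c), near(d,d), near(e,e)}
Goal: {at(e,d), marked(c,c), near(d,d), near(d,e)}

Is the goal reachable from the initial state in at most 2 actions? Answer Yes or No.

1. drop(d,d)  →  {at(a,c), at(c,c), at(c,e), at(d,d), at(e,d), holds(c), holds(d), linked(d), marked(c,e), marked(d,d), near(c,c), near(d,d), near(e,e)}
2. bind(d,e)  →  {at(a,c), at(c,c), at(c,e), at(d,d), at(e,d), at(e,e), holds(c), linked(d), marked(c,e), near(c,c), near(d,d), near(d,e)}
3. drop(d,c)  →  {at(a,c), at(c,c), at(c,e), at(d,d), at(e,d), at(e,e), holds(c), linked(d), marked(c,c), marked(c,e), near(c,c), near(d,d), near(d,e)}
optimal plan length = 3; 3 > 2

No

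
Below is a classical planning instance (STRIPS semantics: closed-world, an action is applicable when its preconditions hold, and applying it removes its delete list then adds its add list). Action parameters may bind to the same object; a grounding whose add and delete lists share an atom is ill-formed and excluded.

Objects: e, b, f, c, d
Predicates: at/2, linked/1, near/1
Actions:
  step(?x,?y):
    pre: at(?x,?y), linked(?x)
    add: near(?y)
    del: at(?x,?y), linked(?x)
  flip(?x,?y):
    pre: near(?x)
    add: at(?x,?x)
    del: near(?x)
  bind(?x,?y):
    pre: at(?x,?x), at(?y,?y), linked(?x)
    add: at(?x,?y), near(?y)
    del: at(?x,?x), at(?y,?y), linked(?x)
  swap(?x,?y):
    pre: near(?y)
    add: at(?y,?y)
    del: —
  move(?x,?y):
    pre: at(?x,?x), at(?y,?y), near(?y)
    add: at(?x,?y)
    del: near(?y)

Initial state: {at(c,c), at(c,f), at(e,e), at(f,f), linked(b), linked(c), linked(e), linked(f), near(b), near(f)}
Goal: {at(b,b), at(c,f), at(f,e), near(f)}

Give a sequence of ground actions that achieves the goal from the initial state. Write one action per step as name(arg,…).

flip(b,e); bind(f,e)

1. flip(b,e)  →  {at(b,b), at(c,c), at(c,f), at(e,e), at(f,f), linked(b), linked(c), linked(e), linked(f), near(f)}
2. bind(f,e)  →  {at(b,b), at(c,c), at(c,f), at(f,e), linked(b), linked(c), linked(e), near(e), near(f)}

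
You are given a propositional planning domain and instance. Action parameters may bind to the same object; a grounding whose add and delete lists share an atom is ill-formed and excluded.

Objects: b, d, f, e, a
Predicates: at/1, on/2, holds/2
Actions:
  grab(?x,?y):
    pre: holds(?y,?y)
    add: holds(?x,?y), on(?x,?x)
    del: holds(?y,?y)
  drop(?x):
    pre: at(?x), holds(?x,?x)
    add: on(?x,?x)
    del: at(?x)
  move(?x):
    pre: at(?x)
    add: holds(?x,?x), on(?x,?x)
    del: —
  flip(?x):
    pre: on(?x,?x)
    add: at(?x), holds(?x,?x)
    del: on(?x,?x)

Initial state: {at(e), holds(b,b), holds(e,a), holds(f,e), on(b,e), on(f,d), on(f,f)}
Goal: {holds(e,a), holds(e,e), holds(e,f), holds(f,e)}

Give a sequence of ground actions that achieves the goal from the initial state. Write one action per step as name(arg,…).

1. move(e)  →  {at(e), holds(b,b), holds(e,a), holds(e,e), holds(f,e), on(b,e), on(e,e), on(f,d), on(f,f)}
2. flip(f)  →  {at(e), at(f), holds(b,b), holds(e,a), holds(e,e), holds(f,e), holds(f,f), on(b,e), on(e,e), on(f,d)}
3. grab(e,f)  →  {at(e), at(f), holds(b,b), holds(e,a), holds(e,e), holds(e,f), holds(f,e), on(b,e), on(e,e), on(f,d)}

move(e); flip(f); grab(e,f)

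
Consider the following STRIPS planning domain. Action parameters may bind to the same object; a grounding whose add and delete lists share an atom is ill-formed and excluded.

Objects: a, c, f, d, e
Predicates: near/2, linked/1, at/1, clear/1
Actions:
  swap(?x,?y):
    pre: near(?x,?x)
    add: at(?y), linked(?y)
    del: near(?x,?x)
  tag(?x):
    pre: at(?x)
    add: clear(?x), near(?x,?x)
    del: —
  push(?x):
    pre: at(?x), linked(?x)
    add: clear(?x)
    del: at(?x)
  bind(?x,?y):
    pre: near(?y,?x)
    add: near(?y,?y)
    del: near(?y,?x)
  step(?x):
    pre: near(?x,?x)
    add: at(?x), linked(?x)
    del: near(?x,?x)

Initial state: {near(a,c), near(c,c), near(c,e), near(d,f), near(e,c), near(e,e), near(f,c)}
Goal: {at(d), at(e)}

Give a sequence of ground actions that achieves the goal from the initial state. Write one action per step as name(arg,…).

1. swap(c,d)  →  {at(d), linked(d), near(a,c), near(c,e), near(d,f), near(e,c), near(e,e), near(f,c)}
2. swap(e,e)  →  {at(d), at(e), linked(d), linked(e), near(a,c), near(c,e), near(d,f), near(e,c), near(f,c)}

swap(c,d); swap(e,e)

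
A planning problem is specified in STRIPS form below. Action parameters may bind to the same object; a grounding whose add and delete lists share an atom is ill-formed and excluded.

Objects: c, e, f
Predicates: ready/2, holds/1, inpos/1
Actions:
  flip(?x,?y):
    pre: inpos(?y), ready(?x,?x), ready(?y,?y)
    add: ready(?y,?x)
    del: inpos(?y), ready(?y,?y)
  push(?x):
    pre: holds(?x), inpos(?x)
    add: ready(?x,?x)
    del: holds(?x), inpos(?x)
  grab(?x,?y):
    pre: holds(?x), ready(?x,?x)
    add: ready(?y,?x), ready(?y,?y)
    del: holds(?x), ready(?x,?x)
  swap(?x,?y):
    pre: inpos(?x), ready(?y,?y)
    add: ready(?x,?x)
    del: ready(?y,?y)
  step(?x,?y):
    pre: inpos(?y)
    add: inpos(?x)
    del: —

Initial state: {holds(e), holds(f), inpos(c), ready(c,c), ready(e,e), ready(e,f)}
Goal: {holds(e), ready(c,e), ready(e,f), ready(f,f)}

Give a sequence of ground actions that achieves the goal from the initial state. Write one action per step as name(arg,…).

1. step(f,c)  →  {holds(e), holds(f), inpos(c), inpos(f), ready(c,c), ready(e,e), ready(e,f)}
2. flip(e,c)  →  {holds(e), holds(f), inpos(f), ready(c,e), ready(e,e), ready(e,f)}
3. push(f)  →  {holds(e), ready(c,e), ready(e,e), ready(e,f), ready(f,f)}

step(f,c); flip(e,c); push(f)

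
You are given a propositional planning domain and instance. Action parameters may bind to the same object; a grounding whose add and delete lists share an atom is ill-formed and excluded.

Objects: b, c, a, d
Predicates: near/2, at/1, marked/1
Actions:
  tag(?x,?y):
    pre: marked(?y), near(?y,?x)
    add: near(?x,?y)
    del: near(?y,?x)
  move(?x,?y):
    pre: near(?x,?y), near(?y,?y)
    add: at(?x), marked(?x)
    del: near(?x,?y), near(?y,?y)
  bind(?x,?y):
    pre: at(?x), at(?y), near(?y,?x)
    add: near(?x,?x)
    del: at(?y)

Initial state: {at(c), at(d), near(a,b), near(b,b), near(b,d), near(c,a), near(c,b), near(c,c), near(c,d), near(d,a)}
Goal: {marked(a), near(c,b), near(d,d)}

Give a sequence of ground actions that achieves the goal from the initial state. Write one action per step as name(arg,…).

move(a,b); bind(d,c)

1. move(a,b)  →  {at(a), at(c), at(d), marked(a), near(b,d), near(c,a), near(c,b), near(c,c), near(c,d), near(d,a)}
2. bind(d,c)  →  {at(a), at(d), marked(a), near(b,d), near(c,a), near(c,b), near(c,c), near(c,d), near(d,a), near(d,d)}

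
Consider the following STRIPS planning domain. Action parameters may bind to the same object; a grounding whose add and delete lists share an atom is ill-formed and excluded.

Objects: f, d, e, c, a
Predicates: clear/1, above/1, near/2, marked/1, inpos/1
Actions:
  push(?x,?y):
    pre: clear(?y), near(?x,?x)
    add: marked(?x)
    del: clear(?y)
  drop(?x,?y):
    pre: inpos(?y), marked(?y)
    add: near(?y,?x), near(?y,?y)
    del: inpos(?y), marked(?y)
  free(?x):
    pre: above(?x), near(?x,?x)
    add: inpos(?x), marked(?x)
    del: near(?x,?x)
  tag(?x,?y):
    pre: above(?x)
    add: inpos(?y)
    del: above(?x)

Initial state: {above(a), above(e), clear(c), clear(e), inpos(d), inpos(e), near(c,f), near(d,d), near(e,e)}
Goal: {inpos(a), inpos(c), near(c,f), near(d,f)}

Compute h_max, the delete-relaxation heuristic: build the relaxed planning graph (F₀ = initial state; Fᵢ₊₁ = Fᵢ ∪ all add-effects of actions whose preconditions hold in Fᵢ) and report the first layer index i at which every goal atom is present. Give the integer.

F0 = init (9 atoms)
F1 = F0 ∪ {inpos(a), inpos(c), inpos(f), marked(d), marked(e)}  (14 atoms)
F2 = F1 ∪ {near(d,a), near(d,c), near(d,e), near(d,f), near(e,a), near(e,c), near(e,d), near(e,f)}  (22 atoms)
goal ⊆ F2  ⇒  h_max = 2

2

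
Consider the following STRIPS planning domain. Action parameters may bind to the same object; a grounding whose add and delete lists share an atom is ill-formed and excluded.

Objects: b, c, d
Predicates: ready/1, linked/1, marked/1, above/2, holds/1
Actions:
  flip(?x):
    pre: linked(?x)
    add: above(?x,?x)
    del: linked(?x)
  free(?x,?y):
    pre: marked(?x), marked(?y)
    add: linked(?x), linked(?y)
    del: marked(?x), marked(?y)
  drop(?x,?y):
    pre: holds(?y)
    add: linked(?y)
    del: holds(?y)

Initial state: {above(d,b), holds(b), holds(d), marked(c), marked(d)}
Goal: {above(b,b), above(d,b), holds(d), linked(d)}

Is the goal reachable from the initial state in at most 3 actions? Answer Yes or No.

1. free(c,d)  →  {above(d,b), holds(b), holds(d), linked(c), linked(d)}
2. drop(b,b)  →  {above(d,b), holds(d), linked(b), linked(c), linked(d)}
3. flip(b)  →  {above(b,b), above(d,b), holds(d), linked(c), linked(d)}
optimal plan length = 3; 3 ≤ 3

Yes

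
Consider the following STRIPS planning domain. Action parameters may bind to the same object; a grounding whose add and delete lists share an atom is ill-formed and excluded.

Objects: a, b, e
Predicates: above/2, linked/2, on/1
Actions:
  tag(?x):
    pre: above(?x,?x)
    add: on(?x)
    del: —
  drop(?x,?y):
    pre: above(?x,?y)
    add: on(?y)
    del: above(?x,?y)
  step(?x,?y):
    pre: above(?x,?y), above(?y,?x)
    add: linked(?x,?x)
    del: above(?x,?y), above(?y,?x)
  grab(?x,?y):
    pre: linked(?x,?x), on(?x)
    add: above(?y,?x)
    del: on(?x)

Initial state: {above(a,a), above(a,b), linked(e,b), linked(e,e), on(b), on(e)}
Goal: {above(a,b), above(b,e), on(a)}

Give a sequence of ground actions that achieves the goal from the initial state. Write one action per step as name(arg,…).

1. tag(a)  →  {above(a,a), above(a,b), linked(e,b), linked(e,e), on(a), on(b), on(e)}
2. grab(e,b)  →  {above(a,a), above(a,b), above(b,e), linked(e,b), linked(e,e), on(a), on(b)}

tag(a); grab(e,b)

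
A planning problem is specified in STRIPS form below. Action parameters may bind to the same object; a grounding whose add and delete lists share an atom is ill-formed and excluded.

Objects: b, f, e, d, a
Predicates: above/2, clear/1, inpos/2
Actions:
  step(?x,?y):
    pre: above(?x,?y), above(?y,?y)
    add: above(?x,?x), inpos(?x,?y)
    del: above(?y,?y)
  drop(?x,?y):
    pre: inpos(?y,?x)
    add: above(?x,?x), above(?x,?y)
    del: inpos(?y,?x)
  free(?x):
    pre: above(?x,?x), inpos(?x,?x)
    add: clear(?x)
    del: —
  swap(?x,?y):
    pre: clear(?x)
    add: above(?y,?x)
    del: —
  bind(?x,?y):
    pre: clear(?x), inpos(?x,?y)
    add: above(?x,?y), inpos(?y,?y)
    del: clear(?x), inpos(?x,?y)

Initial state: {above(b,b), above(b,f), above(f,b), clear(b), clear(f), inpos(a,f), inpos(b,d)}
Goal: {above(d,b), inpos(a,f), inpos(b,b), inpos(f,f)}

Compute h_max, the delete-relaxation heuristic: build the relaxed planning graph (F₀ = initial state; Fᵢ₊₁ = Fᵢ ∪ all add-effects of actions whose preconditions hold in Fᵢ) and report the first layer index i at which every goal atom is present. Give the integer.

3

F0 = init (7 atoms)
F1 = F0 ∪ {above(a,b), above(a,f), above(b,d), above(d,b), above(d,d), above(d,f), above(e,b), above(e,f), above(f,a), above(f,f), inpos(d,d), inpos(f,b)}  (19 atoms)
F2 = F1 ∪ {above(a,a), above(e,e), clear(d), inpos(a,b), inpos(b,b), inpos(b,f), inpos(d,b), inpos(d,f), inpos(e,b), inpos(e,f)}  (29 atoms)
F3 = F2 ∪ {above(a,d), above(b,a), above(b,e), above(e,d), above(f,d), above(f,e), inpos(f,a), inpos(f,f)}  (37 atoms)
goal ⊆ F3  ⇒  h_max = 3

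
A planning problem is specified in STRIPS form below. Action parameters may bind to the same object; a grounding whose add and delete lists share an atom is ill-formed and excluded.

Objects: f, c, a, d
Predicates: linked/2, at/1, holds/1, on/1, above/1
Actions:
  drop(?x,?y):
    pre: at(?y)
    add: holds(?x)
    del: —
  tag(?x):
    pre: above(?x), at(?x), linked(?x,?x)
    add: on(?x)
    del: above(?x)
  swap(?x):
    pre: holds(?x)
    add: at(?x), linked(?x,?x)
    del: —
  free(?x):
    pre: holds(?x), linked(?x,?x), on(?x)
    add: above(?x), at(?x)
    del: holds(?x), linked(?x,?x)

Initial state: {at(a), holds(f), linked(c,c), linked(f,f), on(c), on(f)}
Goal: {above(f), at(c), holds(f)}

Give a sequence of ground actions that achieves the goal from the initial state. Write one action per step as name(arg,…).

drop(c,a); swap(c); free(f); drop(f,f)

1. drop(c,a)  →  {at(a), holds(c), holds(f), linked(c,c), linked(f,f), on(c), on(f)}
2. swap(c)  →  {at(a), at(c), holds(c), holds(f), linked(c,c), linked(f,f), on(c), on(f)}
3. free(f)  →  {above(f), at(a), at(c), at(f), holds(c), linked(c,c), on(c), on(f)}
4. drop(f,f)  →  {above(f), at(a), at(c), at(f), holds(c), holds(f), linked(c,c), on(c), on(f)}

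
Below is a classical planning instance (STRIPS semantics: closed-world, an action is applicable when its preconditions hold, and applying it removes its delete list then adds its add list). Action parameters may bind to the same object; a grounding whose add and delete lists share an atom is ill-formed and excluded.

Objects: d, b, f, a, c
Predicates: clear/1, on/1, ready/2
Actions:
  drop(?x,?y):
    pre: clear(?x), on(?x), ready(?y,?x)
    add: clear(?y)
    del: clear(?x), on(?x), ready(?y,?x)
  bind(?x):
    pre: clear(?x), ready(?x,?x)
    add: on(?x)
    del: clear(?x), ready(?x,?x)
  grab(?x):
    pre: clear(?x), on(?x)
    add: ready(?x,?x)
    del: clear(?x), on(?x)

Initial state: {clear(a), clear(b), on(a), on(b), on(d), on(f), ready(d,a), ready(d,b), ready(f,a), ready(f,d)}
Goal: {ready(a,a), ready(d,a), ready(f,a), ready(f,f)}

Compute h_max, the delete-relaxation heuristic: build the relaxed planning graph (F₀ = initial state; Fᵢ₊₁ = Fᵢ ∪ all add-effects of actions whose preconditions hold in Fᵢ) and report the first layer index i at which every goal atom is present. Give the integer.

F0 = init (10 atoms)
F1 = F0 ∪ {clear(d), clear(f), ready(a,a), ready(b,b)}  (14 atoms)
F2 = F1 ∪ {ready(d,d), ready(f,f)}  (16 atoms)
goal ⊆ F2  ⇒  h_max = 2

2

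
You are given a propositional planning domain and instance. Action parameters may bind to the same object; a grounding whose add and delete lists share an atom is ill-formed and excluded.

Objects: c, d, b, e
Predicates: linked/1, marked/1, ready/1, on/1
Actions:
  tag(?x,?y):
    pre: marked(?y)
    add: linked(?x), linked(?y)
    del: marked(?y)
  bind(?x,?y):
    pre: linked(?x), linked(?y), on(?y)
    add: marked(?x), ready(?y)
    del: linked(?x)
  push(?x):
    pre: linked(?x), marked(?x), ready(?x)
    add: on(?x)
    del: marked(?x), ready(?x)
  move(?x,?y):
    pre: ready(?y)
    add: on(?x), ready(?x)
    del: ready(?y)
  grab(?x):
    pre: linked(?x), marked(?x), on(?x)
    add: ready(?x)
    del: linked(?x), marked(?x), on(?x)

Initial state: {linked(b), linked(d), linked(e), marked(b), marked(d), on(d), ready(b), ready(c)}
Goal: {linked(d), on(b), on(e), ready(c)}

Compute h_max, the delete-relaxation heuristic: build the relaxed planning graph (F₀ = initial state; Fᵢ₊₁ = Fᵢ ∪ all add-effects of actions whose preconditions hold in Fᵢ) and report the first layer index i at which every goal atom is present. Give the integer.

F0 = init (8 atoms)
F1 = F0 ∪ {linked(c), marked(e), on(b), on(c), on(e), ready(d), ready(e)}  (15 atoms)
goal ⊆ F1  ⇒  h_max = 1

1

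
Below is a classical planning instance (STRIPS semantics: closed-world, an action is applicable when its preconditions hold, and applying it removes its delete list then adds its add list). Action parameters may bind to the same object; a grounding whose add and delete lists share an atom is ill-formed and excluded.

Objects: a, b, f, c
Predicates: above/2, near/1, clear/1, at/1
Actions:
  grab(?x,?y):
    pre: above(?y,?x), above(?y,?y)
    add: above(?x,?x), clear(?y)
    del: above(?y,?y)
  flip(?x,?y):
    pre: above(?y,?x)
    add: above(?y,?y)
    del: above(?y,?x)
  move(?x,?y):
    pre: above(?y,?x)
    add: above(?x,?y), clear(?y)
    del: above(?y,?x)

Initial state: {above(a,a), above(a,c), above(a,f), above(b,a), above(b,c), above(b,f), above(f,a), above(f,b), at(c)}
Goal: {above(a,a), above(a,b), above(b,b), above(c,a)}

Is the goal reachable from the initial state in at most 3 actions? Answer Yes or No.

1. flip(f,b)  →  {above(a,a), above(a,c), above(a,f), above(b,a), above(b,b), above(b,c), above(f,a), above(f,b), at(c)}
2. move(a,b)  →  {above(a,a), above(a,b), above(a,c), above(a,f), above(b,b), above(b,c), above(f,a), above(f,b), at(c), clear(b)}
3. move(c,a)  →  {above(a,a), above(a,b), above(a,f), above(b,b), above(b,c), above(c,a), above(f,a), above(f,b), at(c), clear(a), clear(b)}
optimal plan length = 3; 3 ≤ 3

Yes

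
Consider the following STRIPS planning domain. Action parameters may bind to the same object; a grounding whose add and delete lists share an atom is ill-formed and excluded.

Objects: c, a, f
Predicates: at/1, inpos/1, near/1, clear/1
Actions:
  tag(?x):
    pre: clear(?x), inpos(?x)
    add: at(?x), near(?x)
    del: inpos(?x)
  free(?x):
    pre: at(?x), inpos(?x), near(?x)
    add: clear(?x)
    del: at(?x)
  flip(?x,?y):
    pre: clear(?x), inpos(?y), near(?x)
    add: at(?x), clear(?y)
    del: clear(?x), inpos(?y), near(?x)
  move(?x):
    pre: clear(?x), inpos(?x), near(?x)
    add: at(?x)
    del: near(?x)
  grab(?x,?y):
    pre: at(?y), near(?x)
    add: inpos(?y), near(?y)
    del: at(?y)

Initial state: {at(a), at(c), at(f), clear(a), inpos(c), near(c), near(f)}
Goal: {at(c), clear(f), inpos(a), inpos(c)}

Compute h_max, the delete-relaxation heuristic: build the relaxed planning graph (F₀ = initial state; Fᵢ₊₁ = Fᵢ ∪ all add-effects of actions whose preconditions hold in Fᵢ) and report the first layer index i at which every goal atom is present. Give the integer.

F0 = init (7 atoms)
F1 = F0 ∪ {clear(c), inpos(a), inpos(f), near(a)}  (11 atoms)
F2 = F1 ∪ {clear(f)}  (12 atoms)
goal ⊆ F2  ⇒  h_max = 2

2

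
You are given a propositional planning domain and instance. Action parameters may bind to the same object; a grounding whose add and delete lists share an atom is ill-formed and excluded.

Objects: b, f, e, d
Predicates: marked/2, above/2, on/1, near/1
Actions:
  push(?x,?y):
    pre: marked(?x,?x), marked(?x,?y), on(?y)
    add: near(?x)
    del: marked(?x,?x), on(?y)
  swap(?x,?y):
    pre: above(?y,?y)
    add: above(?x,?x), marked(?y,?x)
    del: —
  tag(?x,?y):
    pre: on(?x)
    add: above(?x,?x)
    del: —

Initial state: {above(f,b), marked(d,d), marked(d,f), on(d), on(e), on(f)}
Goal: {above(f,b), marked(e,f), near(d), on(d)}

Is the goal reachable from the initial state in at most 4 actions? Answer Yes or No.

1. push(d,f)  →  {above(f,b), marked(d,f), near(d), on(d), on(e)}
2. tag(e,b)  →  {above(e,e), above(f,b), marked(d,f), near(d), on(d), on(e)}
3. swap(f,e)  →  {above(e,e), above(f,b), above(f,f), marked(d,f), marked(e,f), near(d), on(d), on(e)}
optimal plan length = 3; 3 ≤ 4

Yes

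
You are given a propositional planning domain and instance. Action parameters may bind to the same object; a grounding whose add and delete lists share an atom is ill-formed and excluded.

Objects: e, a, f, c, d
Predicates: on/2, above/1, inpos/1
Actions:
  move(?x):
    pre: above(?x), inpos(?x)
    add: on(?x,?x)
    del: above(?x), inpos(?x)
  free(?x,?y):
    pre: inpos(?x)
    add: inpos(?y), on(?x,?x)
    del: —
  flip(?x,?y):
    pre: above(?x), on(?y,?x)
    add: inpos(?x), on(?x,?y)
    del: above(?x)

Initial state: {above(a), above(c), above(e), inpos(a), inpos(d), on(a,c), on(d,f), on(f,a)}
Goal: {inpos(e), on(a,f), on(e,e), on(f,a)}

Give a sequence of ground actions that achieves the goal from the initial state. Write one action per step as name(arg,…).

1. free(a,e)  →  {above(a), above(c), above(e), inpos(a), inpos(d), inpos(e), on(a,a), on(a,c), on(d,f), on(f,a)}
2. free(e,e)  →  {above(a), above(c), above(e), inpos(a), inpos(d), inpos(e), on(a,a), on(a,c), on(d,f), on(e,e), on(f,a)}
3. flip(a,f)  →  {above(c), above(e), inpos(a), inpos(d), inpos(e), on(a,a), on(a,c), on(a,f), on(d,f), on(e,e), on(f,a)}

free(a,e); free(e,e); flip(a,f)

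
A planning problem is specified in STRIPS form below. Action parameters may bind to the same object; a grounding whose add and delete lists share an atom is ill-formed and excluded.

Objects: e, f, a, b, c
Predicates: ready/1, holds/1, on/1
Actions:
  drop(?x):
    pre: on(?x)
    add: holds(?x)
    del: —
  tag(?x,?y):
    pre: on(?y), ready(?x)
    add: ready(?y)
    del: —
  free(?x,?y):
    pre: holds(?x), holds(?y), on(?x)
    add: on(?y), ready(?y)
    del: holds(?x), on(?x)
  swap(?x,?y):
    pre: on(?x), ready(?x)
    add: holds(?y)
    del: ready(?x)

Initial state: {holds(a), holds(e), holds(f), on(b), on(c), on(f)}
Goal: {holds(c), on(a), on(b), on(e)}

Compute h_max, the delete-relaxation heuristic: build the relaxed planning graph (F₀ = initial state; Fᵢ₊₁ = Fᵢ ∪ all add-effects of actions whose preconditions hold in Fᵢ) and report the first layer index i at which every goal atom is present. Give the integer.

F0 = init (6 atoms)
F1 = F0 ∪ {holds(b), holds(c), on(a), on(e), ready(a), ready(e)}  (12 atoms)
goal ⊆ F1  ⇒  h_max = 1

1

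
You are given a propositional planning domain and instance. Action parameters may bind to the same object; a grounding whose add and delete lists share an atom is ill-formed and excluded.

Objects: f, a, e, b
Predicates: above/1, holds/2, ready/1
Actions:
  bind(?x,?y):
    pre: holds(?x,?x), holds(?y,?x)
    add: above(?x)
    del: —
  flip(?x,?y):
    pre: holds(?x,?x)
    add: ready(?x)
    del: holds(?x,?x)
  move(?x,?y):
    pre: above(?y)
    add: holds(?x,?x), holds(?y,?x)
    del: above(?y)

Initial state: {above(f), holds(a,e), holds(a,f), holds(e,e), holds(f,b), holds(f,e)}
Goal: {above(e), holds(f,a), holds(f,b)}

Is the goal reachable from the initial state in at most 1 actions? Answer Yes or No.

1. bind(e,f)  →  {above(e), above(f), holds(a,e), holds(a,f), holds(e,e), holds(f,b), holds(f,e)}
2. move(a,f)  →  {above(e), holds(a,a), holds(a,e), holds(a,f), holds(e,e), holds(f,a), holds(f,b), holds(f,e)}
optimal plan length = 2; 2 > 1

No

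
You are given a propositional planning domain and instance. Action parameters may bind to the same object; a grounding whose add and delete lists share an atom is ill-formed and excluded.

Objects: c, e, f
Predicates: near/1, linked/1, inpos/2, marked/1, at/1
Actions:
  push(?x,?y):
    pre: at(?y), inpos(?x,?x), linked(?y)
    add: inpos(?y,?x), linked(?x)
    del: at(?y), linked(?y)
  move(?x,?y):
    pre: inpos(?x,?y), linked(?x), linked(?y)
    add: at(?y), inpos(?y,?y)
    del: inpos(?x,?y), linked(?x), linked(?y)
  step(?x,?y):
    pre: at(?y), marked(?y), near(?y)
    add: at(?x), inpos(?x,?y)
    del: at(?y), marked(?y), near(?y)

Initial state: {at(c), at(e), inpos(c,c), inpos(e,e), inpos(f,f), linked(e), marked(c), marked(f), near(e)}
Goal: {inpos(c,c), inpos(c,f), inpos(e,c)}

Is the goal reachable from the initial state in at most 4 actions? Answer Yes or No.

1. push(c,e)  →  {at(c), inpos(c,c), inpos(e,c), inpos(e,e), inpos(f,f), linked(c), marked(c), marked(f), near(e)}
2. push(f,c)  →  {inpos(c,c), inpos(c,f), inpos(e,c), inpos(e,e), inpos(f,f), linked(f), marked(c), marked(f), near(e)}
optimal plan length = 2; 2 ≤ 4

Yes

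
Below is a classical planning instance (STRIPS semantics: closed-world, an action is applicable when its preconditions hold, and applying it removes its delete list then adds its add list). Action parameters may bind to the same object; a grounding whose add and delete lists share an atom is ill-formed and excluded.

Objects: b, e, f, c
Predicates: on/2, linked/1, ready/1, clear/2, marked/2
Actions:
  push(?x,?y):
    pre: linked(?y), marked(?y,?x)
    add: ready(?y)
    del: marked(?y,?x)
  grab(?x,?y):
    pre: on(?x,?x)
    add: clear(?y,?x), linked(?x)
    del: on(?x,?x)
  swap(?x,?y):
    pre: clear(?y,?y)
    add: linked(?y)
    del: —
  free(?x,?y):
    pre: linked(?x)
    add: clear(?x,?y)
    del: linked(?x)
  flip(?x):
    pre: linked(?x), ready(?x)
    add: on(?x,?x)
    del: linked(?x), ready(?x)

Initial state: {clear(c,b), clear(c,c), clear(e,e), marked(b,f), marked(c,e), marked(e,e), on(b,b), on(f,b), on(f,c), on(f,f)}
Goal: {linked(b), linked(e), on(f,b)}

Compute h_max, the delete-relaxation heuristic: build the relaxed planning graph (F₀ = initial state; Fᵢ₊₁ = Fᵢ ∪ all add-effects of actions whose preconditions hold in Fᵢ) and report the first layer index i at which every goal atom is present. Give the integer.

F0 = init (10 atoms)
F1 = F0 ∪ {clear(b,b), clear(b,f), clear(c,f), clear(e,b), clear(e,f), clear(f,b), clear(f,f), linked(b), linked(c), linked(e), linked(f)}  (21 atoms)
goal ⊆ F1  ⇒  h_max = 1

1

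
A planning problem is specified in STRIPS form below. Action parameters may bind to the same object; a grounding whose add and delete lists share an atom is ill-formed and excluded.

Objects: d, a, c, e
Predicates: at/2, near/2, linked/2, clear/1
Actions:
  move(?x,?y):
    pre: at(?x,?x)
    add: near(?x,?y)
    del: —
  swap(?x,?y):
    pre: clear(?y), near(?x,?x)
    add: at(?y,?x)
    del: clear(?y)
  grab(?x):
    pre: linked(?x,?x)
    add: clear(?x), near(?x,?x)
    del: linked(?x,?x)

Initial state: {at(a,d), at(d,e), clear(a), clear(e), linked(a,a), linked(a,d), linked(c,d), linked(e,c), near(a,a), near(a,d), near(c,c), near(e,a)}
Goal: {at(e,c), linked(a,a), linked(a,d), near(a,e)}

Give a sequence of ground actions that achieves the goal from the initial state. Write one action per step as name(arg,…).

1. swap(a,a)  →  {at(a,a), at(a,d), at(d,e), clear(e), linked(a,a), linked(a,d), linked(c,d), linked(e,c), near(a,a), near(a,d), near(c,c), near(e,a)}
2. move(a,e)  →  {at(a,a), at(a,d), at(d,e), clear(e), linked(a,a), linked(a,d), linked(c,d), linked(e,c), near(a,a), near(a,d), near(a,e), near(c,c), near(e,a)}
3. swap(c,e)  →  {at(a,a), at(a,d), at(d,e), at(e,c), linked(a,a), linked(a,d), linked(c,d), linked(e,c), near(a,a), near(a,d), near(a,e), near(c,c), near(e,a)}

swap(a,a); move(a,e); swap(c,e)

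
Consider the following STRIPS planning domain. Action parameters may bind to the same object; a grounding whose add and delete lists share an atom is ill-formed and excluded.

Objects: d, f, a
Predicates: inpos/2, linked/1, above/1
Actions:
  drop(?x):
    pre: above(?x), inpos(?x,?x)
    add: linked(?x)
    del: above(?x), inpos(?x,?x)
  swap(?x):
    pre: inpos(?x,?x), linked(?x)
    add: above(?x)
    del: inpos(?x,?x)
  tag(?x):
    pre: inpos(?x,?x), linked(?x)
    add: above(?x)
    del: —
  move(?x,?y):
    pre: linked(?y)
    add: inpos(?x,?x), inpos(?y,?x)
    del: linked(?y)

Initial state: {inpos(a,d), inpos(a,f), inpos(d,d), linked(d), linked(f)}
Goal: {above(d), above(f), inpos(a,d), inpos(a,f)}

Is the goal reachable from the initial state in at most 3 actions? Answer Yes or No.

Yes

1. swap(d)  →  {above(d), inpos(a,d), inpos(a,f), linked(d), linked(f)}
2. move(f,d)  →  {above(d), inpos(a,d), inpos(a,f), inpos(d,f), inpos(f,f), linked(f)}
3. swap(f)  →  {above(d), above(f), inpos(a,d), inpos(a,f), inpos(d,f), linked(f)}
optimal plan length = 3; 3 ≤ 3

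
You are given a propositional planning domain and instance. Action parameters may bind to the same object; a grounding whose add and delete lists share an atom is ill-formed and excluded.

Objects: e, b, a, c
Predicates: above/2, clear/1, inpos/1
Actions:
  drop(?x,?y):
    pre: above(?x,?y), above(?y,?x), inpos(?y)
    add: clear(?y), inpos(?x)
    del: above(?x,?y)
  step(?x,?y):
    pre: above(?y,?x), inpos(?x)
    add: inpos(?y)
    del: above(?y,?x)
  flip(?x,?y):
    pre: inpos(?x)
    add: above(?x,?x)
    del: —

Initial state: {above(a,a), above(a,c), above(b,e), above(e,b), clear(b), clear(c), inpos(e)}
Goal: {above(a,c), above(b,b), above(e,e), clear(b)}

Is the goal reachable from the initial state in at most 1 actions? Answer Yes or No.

1. drop(b,e)  →  {above(a,a), above(a,c), above(e,b), clear(b), clear(c), clear(e), inpos(b), inpos(e)}
2. flip(e,e)  →  {above(a,a), above(a,c), above(e,b), above(e,e), clear(b), clear(c), clear(e), inpos(b), inpos(e)}
3. flip(b,e)  →  {above(a,a), above(a,c), above(b,b), above(e,b), above(e,e), clear(b), clear(c), clear(e), inpos(b), inpos(e)}
optimal plan length = 3; 3 > 1

No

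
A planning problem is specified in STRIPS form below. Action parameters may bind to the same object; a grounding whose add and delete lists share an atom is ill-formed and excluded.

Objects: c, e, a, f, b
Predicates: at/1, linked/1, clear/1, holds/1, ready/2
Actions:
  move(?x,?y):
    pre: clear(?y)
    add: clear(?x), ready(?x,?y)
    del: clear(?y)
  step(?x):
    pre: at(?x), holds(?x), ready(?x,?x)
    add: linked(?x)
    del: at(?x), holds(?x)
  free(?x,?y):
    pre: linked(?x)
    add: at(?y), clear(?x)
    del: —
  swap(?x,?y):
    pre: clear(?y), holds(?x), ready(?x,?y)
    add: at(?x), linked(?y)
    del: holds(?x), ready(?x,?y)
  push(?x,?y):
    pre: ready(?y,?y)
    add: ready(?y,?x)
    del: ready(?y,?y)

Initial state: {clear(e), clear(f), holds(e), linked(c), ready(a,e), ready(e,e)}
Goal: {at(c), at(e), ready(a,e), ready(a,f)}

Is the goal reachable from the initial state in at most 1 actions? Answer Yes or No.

No

1. move(a,f)  →  {clear(a), clear(e), holds(e), linked(c), ready(a,e), ready(a,f), ready(e,e)}
2. free(c,c)  →  {at(c), clear(a), clear(c), clear(e), holds(e), linked(c), ready(a,e), ready(a,f), ready(e,e)}
3. free(c,e)  →  {at(c), at(e), clear(a), clear(c), clear(e), holds(e), linked(c), ready(a,e), ready(a,f), ready(e,e)}
optimal plan length = 3; 3 > 1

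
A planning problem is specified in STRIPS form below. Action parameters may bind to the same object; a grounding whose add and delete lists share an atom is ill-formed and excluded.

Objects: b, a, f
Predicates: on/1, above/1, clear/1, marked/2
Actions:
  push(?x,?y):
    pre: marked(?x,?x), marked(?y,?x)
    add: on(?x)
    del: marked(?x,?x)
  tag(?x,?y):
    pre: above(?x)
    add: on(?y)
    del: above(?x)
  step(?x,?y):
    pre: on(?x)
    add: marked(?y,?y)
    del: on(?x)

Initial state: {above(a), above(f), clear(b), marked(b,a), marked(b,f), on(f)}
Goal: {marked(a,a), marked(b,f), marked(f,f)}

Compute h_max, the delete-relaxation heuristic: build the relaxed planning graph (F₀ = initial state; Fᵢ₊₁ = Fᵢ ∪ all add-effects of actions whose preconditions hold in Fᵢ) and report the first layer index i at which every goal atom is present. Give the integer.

F0 = init (6 atoms)
F1 = F0 ∪ {marked(a,a), marked(b,b), marked(f,f), on(a), on(b)}  (11 atoms)
goal ⊆ F1  ⇒  h_max = 1

1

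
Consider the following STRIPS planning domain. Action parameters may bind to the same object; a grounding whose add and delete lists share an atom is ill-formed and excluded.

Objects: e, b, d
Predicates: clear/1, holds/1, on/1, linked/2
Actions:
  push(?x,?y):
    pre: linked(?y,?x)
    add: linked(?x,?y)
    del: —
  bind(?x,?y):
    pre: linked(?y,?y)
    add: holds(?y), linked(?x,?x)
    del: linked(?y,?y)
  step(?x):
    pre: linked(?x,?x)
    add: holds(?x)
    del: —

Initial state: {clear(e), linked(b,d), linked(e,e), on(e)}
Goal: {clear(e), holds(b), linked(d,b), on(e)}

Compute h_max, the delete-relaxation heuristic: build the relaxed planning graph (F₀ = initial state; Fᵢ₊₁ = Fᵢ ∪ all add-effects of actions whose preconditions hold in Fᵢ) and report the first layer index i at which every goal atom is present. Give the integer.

2

F0 = init (4 atoms)
F1 = F0 ∪ {holds(e), linked(b,b), linked(d,b), linked(d,d)}  (8 atoms)
F2 = F1 ∪ {holds(b), holds(d)}  (10 atoms)
goal ⊆ F2  ⇒  h_max = 2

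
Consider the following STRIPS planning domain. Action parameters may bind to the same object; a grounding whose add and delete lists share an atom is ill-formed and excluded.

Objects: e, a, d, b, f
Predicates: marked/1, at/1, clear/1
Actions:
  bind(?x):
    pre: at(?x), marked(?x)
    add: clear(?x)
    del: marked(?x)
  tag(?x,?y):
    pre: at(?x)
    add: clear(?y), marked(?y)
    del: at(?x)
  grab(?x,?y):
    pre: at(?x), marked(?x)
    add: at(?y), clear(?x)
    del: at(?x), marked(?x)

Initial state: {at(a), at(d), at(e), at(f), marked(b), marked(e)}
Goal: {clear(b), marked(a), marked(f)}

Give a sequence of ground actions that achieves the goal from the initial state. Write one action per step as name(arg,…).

1. tag(e,a)  →  {at(a), at(d), at(f), clear(a), marked(a), marked(b), marked(e)}
2. tag(a,b)  →  {at(d), at(f), clear(a), clear(b), marked(a), marked(b), marked(e)}
3. tag(d,f)  →  {at(f), clear(a), clear(b), clear(f), marked(a), marked(b), marked(e), marked(f)}

tag(e,a); tag(a,b); tag(d,f)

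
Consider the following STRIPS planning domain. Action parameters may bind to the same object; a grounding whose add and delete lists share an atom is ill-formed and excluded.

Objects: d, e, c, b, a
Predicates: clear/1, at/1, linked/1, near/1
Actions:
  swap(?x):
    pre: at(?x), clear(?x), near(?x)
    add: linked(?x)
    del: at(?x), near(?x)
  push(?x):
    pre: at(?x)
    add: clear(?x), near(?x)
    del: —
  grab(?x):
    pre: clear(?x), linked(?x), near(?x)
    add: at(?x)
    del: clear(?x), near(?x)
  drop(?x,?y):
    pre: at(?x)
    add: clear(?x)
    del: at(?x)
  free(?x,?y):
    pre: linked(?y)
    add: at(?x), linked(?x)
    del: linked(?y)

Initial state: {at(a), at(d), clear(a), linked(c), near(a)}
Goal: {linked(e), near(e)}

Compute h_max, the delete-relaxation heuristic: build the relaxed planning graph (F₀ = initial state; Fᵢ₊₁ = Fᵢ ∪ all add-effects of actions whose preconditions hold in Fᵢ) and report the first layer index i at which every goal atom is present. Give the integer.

2

F0 = init (5 atoms)
F1 = F0 ∪ {at(b), at(e), clear(d), linked(a), linked(b), linked(d), linked(e), near(d)}  (13 atoms)
F2 = F1 ∪ {at(c), clear(b), clear(e), near(b), near(e)}  (18 atoms)
goal ⊆ F2  ⇒  h_max = 2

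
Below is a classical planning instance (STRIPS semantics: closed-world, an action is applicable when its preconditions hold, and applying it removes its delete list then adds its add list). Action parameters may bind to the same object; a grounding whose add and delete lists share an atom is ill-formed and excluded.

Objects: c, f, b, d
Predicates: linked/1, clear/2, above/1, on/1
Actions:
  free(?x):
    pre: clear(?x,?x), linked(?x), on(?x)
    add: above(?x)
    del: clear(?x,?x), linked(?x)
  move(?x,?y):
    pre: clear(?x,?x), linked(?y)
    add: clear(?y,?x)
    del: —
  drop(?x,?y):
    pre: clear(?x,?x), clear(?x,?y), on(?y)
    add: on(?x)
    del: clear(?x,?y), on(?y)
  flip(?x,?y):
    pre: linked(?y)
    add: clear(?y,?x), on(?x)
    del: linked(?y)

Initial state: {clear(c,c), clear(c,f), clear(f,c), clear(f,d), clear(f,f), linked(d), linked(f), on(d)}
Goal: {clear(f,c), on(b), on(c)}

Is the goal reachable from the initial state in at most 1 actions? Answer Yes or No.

No

1. flip(c,f)  →  {clear(c,c), clear(c,f), clear(f,c), clear(f,d), clear(f,f), linked(d), on(c), on(d)}
2. flip(b,d)  →  {clear(c,c), clear(c,f), clear(d,b), clear(f,c), clear(f,d), clear(f,f), on(b), on(c), on(d)}
optimal plan length = 2; 2 > 1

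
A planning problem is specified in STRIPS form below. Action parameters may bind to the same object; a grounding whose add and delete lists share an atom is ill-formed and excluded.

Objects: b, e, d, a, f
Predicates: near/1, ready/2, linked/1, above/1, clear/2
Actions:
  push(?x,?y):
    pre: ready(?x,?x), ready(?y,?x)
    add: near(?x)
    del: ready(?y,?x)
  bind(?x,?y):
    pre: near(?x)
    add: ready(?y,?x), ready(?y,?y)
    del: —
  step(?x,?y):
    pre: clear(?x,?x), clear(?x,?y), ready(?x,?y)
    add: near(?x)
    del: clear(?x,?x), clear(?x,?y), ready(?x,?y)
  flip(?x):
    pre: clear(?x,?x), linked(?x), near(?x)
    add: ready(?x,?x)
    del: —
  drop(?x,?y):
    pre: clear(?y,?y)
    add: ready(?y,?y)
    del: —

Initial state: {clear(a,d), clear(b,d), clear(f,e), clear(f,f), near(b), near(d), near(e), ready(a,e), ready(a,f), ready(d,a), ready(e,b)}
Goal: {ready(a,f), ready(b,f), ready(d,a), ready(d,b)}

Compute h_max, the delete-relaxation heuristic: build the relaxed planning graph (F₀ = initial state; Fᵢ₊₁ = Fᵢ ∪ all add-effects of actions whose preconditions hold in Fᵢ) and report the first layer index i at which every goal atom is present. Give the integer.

3

F0 = init (11 atoms)
F1 = F0 ∪ {ready(a,a), ready(a,b), ready(a,d), ready(b,b), ready(b,d), ready(b,e), ready(d,b), ready(d,d), ready(d,e), ready(e,d), ready(e,e), ready(f,b), ready(f,d), ready(f,e), ready(f,f)}  (26 atoms)
F2 = F1 ∪ {near(a), near(f)}  (28 atoms)
F3 = F2 ∪ {ready(b,a), ready(b,f), ready(d,f), ready(e,a), ready(e,f), ready(f,a)}  (34 atoms)
goal ⊆ F3  ⇒  h_max = 3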